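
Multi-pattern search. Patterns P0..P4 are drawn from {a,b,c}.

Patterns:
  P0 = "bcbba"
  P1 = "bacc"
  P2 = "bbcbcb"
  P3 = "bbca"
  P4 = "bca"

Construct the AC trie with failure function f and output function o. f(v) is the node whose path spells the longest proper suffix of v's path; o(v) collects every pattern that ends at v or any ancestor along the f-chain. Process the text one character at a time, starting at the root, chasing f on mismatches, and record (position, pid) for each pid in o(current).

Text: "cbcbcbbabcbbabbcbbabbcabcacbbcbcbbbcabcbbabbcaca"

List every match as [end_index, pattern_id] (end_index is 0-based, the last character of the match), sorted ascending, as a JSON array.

Build:
Trie (insert patterns):
  0='ε' goto b→1
  1='b' goto a→6 b→9 c→2
  2='bc' goto a→15 b→3
  3='bcb' goto b→4
  4='bcbb' goto a→5
  5='bcbba' goto ·  [P0 ends]
  6='ba' goto c→7
  7='bac' goto c→8
  8='bacc' goto ·  [P1 ends]
  9='bb' goto c→10
  10='bbc' goto a→14 b→11
  11='bbcb' goto c→12
  12='bbcbc' goto b→13
  13='bbcbcb' goto ·  [P2 ends]
  14='bbca' goto ·  [P3 ends]
  15='bca' goto ·  [P4 ends]

BFS fail/out derivation:
  n1('b'): parent n0 fail=0; on 'b' 0 → fail=0;  out ∅∪∅=∅
  n2('bc'): parent n1 fail=0; on 'c' 0 → fail=0;  out ∅∪∅=∅
  n6('ba'): parent n1 fail=0; on 'a' 0 → fail=0;  out ∅∪∅=∅
  n9('bb'): parent n1 fail=0; on 'b' 0 → fail=1;  out ∅∪∅=∅
  n3('bcb'): parent n2 fail=0; on 'b' 0 → fail=1;  out ∅∪∅=∅
  n7('bac'): parent n6 fail=0; on 'c' 0 → fail=0;  out ∅∪∅=∅
  n10('bbc'): parent n9 fail=1; on 'c' 1 → fail=2;  out ∅∪∅=∅
  n15('bca'): parent n2 fail=0; on 'a' 0 → fail=0;  out {4}∪∅={4}
  n4('bcbb'): parent n3 fail=1; on 'b' 1 → fail=9;  out ∅∪∅=∅
  n8('bacc'): parent n7 fail=0; on 'c' 0 → fail=0;  out {1}∪∅={1}
  n11('bbcb'): parent n10 fail=2; on 'b' 2 → fail=3;  out ∅∪∅=∅
  n14('bbca'): parent n10 fail=2; on 'a' 2 → fail=15;  out {3}∪{4}={3,4}
  n5('bcbba'): parent n4 fail=9; on 'a' 9→1 → fail=6;  out {0}∪∅={0}
  n12('bbcbc'): parent n11 fail=3; on 'c' 3→1 → fail=2;  out ∅∪∅=∅
  n13('bbcbcb'): parent n12 fail=2; on 'b' 2 → fail=3;  out {2}∪∅={2}

Run:
i=0 'c': node 0→0
i=1 'b': node 0→1
i=2 'c': node 1→2
i=3 'b': node 2→3
i=4 'c': node 3→2 (fail-walked)
i=5 'b': node 2→3
i=6 'b': node 3→4
i=7 'a': node 4→5  → match P0@[3:7]
i=8 'b': node 5→1 (fail-walked)
i=9 'c': node 1→2
i=10 'b': node 2→3
i=11 'b': node 3→4
i=12 'a': node 4→5  → match P0@[8:12]
i=13 'b': node 5→1 (fail-walked)
i=14 'b': node 1→9
i=15 'c': node 9→10
i=16 'b': node 10→11
i=17 'b': node 11→4 (fail-walked)
i=18 'a': node 4→5  → match P0@[14:18]
i=19 'b': node 5→1 (fail-walked)
i=20 'b': node 1→9
i=21 'c': node 9→10
i=22 'a': node 10→14  → match P3@[19:22],P4@[20:22]
i=23 'b': node 14→1 (fail-walked)
i=24 'c': node 1→2
i=25 'a': node 2→15  → match P4@[23:25]
i=26 'c': node 15→0 (fail-walked)
i=27 'b': node 0→1
i=28 'b': node 1→9
i=29 'c': node 9→10
i=30 'b': node 10→11
i=31 'c': node 11→12
i=32 'b': node 12→13  → match P2@[27:32]
i=33 'b': node 13→4 (fail-walked)
i=34 'b': node 4→9 (fail-walked)
i=35 'c': node 9→10
i=36 'a': node 10→14  → match P3@[33:36],P4@[34:36]
i=37 'b': node 14→1 (fail-walked)
i=38 'c': node 1→2
i=39 'b': node 2→3
i=40 'b': node 3→4
i=41 'a': node 4→5  → match P0@[37:41]
i=42 'b': node 5→1 (fail-walked)
i=43 'b': node 1→9
i=44 'c': node 9→10
i=45 'a': node 10→14  → match P3@[42:45],P4@[43:45]
i=46 'c': node 14→0 (fail-walked)
i=47 'a': node 0→0

All matches (sorted): [[7,0],[12,0],[18,0],[22,3],[22,4],[25,4],[32,2],[36,3],[36,4],[41,0],[45,3],[45,4]]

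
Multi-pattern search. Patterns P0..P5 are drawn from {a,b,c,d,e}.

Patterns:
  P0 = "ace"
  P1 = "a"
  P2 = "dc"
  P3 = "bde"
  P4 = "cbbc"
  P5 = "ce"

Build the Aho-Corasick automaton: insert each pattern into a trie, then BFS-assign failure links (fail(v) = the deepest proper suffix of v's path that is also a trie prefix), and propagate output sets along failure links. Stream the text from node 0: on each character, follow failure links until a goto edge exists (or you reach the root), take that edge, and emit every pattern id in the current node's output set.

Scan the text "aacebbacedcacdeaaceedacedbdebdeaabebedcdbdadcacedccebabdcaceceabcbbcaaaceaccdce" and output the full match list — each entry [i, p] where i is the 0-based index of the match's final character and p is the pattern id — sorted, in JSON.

Build automaton:
Trie nodes:
  n0 'ε': a→1 b→6 c→9 d→4
  n1 'a': c→2  [P1 ends]
  n2 'ac': e→3
  n3 'ace': ·  [P0 ends]
  n4 'd': c→5
  n5 'dc': ·  [P2 ends]
  n6 'b': d→7
  n7 'bd': e→8
  n8 'bde': ·  [P3 ends]
  n9 'c': b→10 e→13
  n10 'cb': b→11
  n11 'cbb': c→12
  n12 'cbbc': ·  [P4 ends]
  n13 'ce': ·  [P5 ends]

Failure links (BFS by depth):
  fail(1) 'a': from fail(0)=0 chase 'a': 0 ⇒ 0;  out={1}∪out(0)={1}
  fail(4) 'd': from fail(0)=0 chase 'd': 0 ⇒ 0;  out=∅∪out(0)=∅
  fail(6) 'b': from fail(0)=0 chase 'b': 0 ⇒ 0;  out=∅∪out(0)=∅
  fail(9) 'c': from fail(0)=0 chase 'c': 0 ⇒ 0;  out=∅∪out(0)=∅
  fail(2) 'ac': from fail(1)=0 chase 'c': 0 ⇒ 9;  out=∅∪out(9)=∅
  fail(5) 'dc': from fail(4)=0 chase 'c': 0 ⇒ 9;  out={2}∪out(9)={2}
  fail(7) 'bd': from fail(6)=0 chase 'd': 0 ⇒ 4;  out=∅∪out(4)=∅
  fail(10) 'cb': from fail(9)=0 chase 'b': 0 ⇒ 6;  out=∅∪out(6)=∅
  fail(13) 'ce': from fail(9)=0 chase 'e': 0 ⇒ 0;  out={5}∪out(0)={5}
  fail(3) 'ace': from fail(2)=9 chase 'e': 9 ⇒ 13;  out={0}∪out(13)={0,5}
  fail(8) 'bde': from fail(7)=4 chase 'e': 4→0 ⇒ 0;  out={3}∪out(0)={3}
  fail(11) 'cbb': from fail(10)=6 chase 'b': 6→0 ⇒ 6;  out=∅∪out(6)=∅
  fail(12) 'cbbc': from fail(11)=6 chase 'c': 6→0 ⇒ 9;  out={4}∪out(9)={4}

Run:
i=0 'a': node 0→1  ** P1@[0:0]
i=1 'a': node 1→1 ·f  ** P1@[1:1]
i=2 'c': node 1→2
i=3 'e': node 2→3  ** P0@[1:3],P5@[2:3]
i=4 'b': node 3→6 ·f
i=5 'b': node 6→6 ·f
i=6 'a': node 6→1 ·f  ** P1@[6:6]
i=7 'c': node 1→2
i=8 'e': node 2→3  ** P0@[6:8],P5@[7:8]
i=9 'd': node 3→4 ·f
i=10 'c': node 4→5  ** P2@[9:10]
i=11 'a': node 5→1 ·f  ** P1@[11:11]
i=12 'c': node 1→2
i=13 'd': node 2→4 ·f
i=14 'e': node 4→0 ·f
i=15 'a': node 0→1  ** P1@[15:15]
i=16 'a': node 1→1 ·f  ** P1@[16:16]
i=17 'c': node 1→2
i=18 'e': node 2→3  ** P0@[16:18],P5@[17:18]
i=19 'e': node 3→0 ·f
i=20 'd': node 0→4
i=21 'a': node 4→1 ·f  ** P1@[21:21]
i=22 'c': node 1→2
i=23 'e': node 2→3  ** P0@[21:23],P5@[22:23]
i=24 'd': node 3→4 ·f
i=25 'b': node 4→6 ·f
i=26 'd': node 6→7
i=27 'e': node 7→8  ** P3@[25:27]
i=28 'b': node 8→6 ·f
i=29 'd': node 6→7
i=30 'e': node 7→8  ** P3@[28:30]
i=31 'a': node 8→1 ·f  ** P1@[31:31]
i=32 'a': node 1→1 ·f  ** P1@[32:32]
i=33 'b': node 1→6 ·f
i=34 'e': node 6→0 ·f
i=35 'b': node 0→6
i=36 'e': node 6→0 ·f
i=37 'd': node 0→4
i=38 'c': node 4→5  ** P2@[37:38]
i=39 'd': node 5→4 ·f
i=40 'b': node 4→6 ·f
i=41 'd': node 6→7
i=42 'a': node 7→1 ·f  ** P1@[42:42]
i=43 'd': node 1→4 ·f
i=44 'c': node 4→5  ** P2@[43:44]
i=45 'a': node 5→1 ·f  ** P1@[45:45]
i=46 'c': node 1→2
i=47 'e': node 2→3  ** P0@[45:47],P5@[46:47]
i=48 'd': node 3→4 ·f
i=49 'c': node 4→5  ** P2@[48:49]
i=50 'c': node 5→9 ·f
i=51 'e': node 9→13  ** P5@[50:51]
i=52 'b': node 13→6 ·f
i=53 'a': node 6→1 ·f  ** P1@[53:53]
i=54 'b': node 1→6 ·f
i=55 'd': node 6→7
i=56 'c': node 7→5 ·f  ** P2@[55:56]
i=57 'a': node 5→1 ·f  ** P1@[57:57]
i=58 'c': node 1→2
i=59 'e': node 2→3  ** P0@[57:59],P5@[58:59]
i=60 'c': node 3→9 ·f
i=61 'e': node 9→13  ** P5@[60:61]
i=62 'a': node 13→1 ·f  ** P1@[62:62]
i=63 'b': node 1→6 ·f
i=64 'c': node 6→9 ·f
i=65 'b': node 9→10
i=66 'b': node 10→11
i=67 'c': node 11→12  ** P4@[64:67]
i=68 'a': node 12→1 ·f  ** P1@[68:68]
i=69 'a': node 1→1 ·f  ** P1@[69:69]
i=70 'a': node 1→1 ·f  ** P1@[70:70]
i=71 'c': node 1→2
i=72 'e': node 2→3  ** P0@[70:72],P5@[71:72]
i=73 'a': node 3→1 ·f  ** P1@[73:73]
i=74 'c': node 1→2
i=75 'c': node 2→9 ·f
i=76 'd': node 9→4 ·f
i=77 'c': node 4→5  ** P2@[76:77]
i=78 'e': node 5→13 ·f  ** P5@[77:78]

Result: [[0,1],[1,1],[3,0],[3,5],[6,1],[8,0],[8,5],[10,2],[11,1],[15,1],[16,1],[18,0],[18,5],[21,1],[23,0],[23,5],[27,3],[30,3],[31,1],[32,1],[38,2],[42,1],[44,2],[45,1],[47,0],[47,5],[49,2],[51,5],[53,1],[56,2],[57,1],[59,0],[59,5],[61,5],[62,1],[67,4],[68,1],[69,1],[70,1],[72,0],[72,5],[73,1],[77,2],[78,5]]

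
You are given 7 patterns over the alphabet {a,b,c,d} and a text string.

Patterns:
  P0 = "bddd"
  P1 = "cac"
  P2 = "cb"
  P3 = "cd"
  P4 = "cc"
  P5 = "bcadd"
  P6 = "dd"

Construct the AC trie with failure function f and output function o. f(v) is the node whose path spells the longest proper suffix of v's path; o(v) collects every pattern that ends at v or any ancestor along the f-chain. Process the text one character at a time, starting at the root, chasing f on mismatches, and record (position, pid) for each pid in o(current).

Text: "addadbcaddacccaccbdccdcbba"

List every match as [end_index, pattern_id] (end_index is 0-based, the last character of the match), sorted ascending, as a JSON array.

Construct AC machine:
Trie nodes:
  0='ε' goto b→1 c→5 d→15
  1='b' goto c→11 d→2
  2='bd' goto d→3
  3='bdd' goto d→4
  4='bddd' goto ·  ←P0
  5='c' goto a→6 b→8 c→10 d→9
  6='ca' goto c→7
  7='cac' goto ·  ←P1
  8='cb' goto ·  ←P2
  9='cd' goto ·  ←P3
  10='cc' goto ·  ←P4
  11='bc' goto a→12
  12='bca' goto d→13
  13='bcad' goto d→14
  14='bcadd' goto ·  ←P5
  15='d' goto d→16
  16='dd' goto ·  ←P6

BFS fail/out derivation:
  fail(1) 'b': from fail(0)=0 chase 'b': 0 ⇒ 0;  out=∅∪out(0)=∅
  fail(5) 'c': from fail(0)=0 chase 'c': 0 ⇒ 0;  out=∅∪out(0)=∅
  fail(15) 'd': from fail(0)=0 chase 'd': 0 ⇒ 0;  out=∅∪out(0)=∅
  fail(2) 'bd': from fail(1)=0 chase 'd': 0 ⇒ 15;  out=∅∪out(15)=∅
  fail(6) 'ca': from fail(5)=0 chase 'a': 0 ⇒ 0;  out=∅∪out(0)=∅
  fail(8) 'cb': from fail(5)=0 chase 'b': 0 ⇒ 1;  out={2}∪out(1)={2}
  fail(9) 'cd': from fail(5)=0 chase 'd': 0 ⇒ 15;  out={3}∪out(15)={3}
  fail(10) 'cc': from fail(5)=0 chase 'c': 0 ⇒ 5;  out={4}∪out(5)={4}
  fail(11) 'bc': from fail(1)=0 chase 'c': 0 ⇒ 5;  out=∅∪out(5)=∅
  fail(16) 'dd': from fail(15)=0 chase 'd': 0 ⇒ 15;  out={6}∪out(15)={6}
  fail(3) 'bdd': from fail(2)=15 chase 'd': 15 ⇒ 16;  out=∅∪out(16)={6}
  fail(7) 'cac': from fail(6)=0 chase 'c': 0 ⇒ 5;  out={1}∪out(5)={1}
  fail(12) 'bca': from fail(11)=5 chase 'a': 5 ⇒ 6;  out=∅∪out(6)=∅
  fail(4) 'bddd': from fail(3)=16 chase 'd': 16→15 ⇒ 16;  out={0}∪out(16)={0,6}
  fail(13) 'bcad': from fail(12)=6 chase 'd': 6→0 ⇒ 15;  out=∅∪out(15)=∅
  fail(14) 'bcadd': from fail(13)=15 chase 'd': 15 ⇒ 16;  out={5}∪out(16)={5,6}

Run:
[0] read 'a'  n0⇒n0
[1] read 'd'  n0⇒n15
[2] read 'd'  n15⇒n16  → match P6@[1:2]
[3] read 'a'  n16⇒n0 (via fail)
[4] read 'd'  n0⇒n15
[5] read 'b'  n15⇒n1 (via fail)
[6] read 'c'  n1⇒n11
[7] read 'a'  n11⇒n12
[8] read 'd'  n12⇒n13
[9] read 'd'  n13⇒n14  → match P5@[5:9],P6@[8:9]
[10] read 'a'  n14⇒n0 (via fail)
[11] read 'c'  n0⇒n5
[12] read 'c'  n5⇒n10  → match P4@[11:12]
[13] read 'c'  n10⇒n10 (via fail)  → match P4@[12:13]
[14] read 'a'  n10⇒n6 (via fail)
[15] read 'c'  n6⇒n7  → match P1@[13:15]
[16] read 'c'  n7⇒n10 (via fail)  → match P4@[15:16]
[17] read 'b'  n10⇒n8 (via fail)  → match P2@[16:17]
[18] read 'd'  n8⇒n2 (via fail)
[19] read 'c'  n2⇒n5 (via fail)
[20] read 'c'  n5⇒n10  → match P4@[19:20]
[21] read 'd'  n10⇒n9 (via fail)  → match P3@[20:21]
[22] read 'c'  n9⇒n5 (via fail)
[23] read 'b'  n5⇒n8  → match P2@[22:23]
[24] read 'b'  n8⇒n1 (via fail)
[25] read 'a'  n1⇒n0 (via fail)

Result: [[2,6],[9,5],[9,6],[12,4],[13,4],[15,1],[16,4],[17,2],[20,4],[21,3],[23,2]]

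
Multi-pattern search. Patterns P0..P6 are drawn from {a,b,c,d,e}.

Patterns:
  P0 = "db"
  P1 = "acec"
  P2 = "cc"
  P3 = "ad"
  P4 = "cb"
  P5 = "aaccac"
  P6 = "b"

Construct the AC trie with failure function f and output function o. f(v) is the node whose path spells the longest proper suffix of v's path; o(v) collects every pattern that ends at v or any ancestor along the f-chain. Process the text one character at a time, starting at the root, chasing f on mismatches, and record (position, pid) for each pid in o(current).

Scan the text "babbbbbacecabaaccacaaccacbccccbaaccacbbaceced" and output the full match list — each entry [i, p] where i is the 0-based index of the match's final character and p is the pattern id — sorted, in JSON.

Build:
Trie (insert patterns):
  n0 'ε': a→3 b→16 c→7 d→1
  n1 'd': b→2
  n2 'db': ·  [P0 ends]
  n3 'a': a→11 c→4 d→9
  n4 'ac': e→5
  n5 'ace': c→6
  n6 'acec': ·  [P1 ends]
  n7 'c': b→10 c→8
  n8 'cc': ·  [P2 ends]
  n9 'ad': ·  [P3 ends]
  n10 'cb': ·  [P4 ends]
  n11 'aa': c→12
  n12 'aac': c→13
  n13 'aacc': a→14
  n14 'aacca': c→15
  n15 'aaccac': ·  [P5 ends]
  n16 'b': ·  [P6 ends]

BFS fail/out derivation:
  fail(1) 'd': from fail(0)=0 chase 'd': 0 ⇒ 0;  out=∅∪out(0)=∅
  fail(3) 'a': from fail(0)=0 chase 'a': 0 ⇒ 0;  out=∅∪out(0)=∅
  fail(7) 'c': from fail(0)=0 chase 'c': 0 ⇒ 0;  out=∅∪out(0)=∅
  fail(16) 'b': from fail(0)=0 chase 'b': 0 ⇒ 0;  out={6}∪out(0)={6}
  fail(2) 'db': from fail(1)=0 chase 'b': 0 ⇒ 16;  out={0}∪out(16)={0,6}
  fail(4) 'ac': from fail(3)=0 chase 'c': 0 ⇒ 7;  out=∅∪out(7)=∅
  fail(8) 'cc': from fail(7)=0 chase 'c': 0 ⇒ 7;  out={2}∪out(7)={2}
  fail(9) 'ad': from fail(3)=0 chase 'd': 0 ⇒ 1;  out={3}∪out(1)={3}
  fail(10) 'cb': from fail(7)=0 chase 'b': 0 ⇒ 16;  out={4}∪out(16)={4,6}
  fail(11) 'aa': from fail(3)=0 chase 'a': 0 ⇒ 3;  out=∅∪out(3)=∅
  fail(5) 'ace': from fail(4)=7 chase 'e': 7→0 ⇒ 0;  out=∅∪out(0)=∅
  fail(12) 'aac': from fail(11)=3 chase 'c': 3 ⇒ 4;  out=∅∪out(4)=∅
  fail(6) 'acec': from fail(5)=0 chase 'c': 0 ⇒ 7;  out={1}∪out(7)={1}
  fail(13) 'aacc': from fail(12)=4 chase 'c': 4→7 ⇒ 8;  out=∅∪out(8)={2}
  fail(14) 'aacca': from fail(13)=8 chase 'a': 8→7→0 ⇒ 3;  out=∅∪out(3)=∅
  fail(15) 'aaccac': from fail(14)=3 chase 'c': 3 ⇒ 4;  out={5}∪out(4)={5}

Scan:
pos 0 'b': at 16  → match P6@[0:0]
pos 1 'a': at 3 (via fail)
pos 2 'b': at 16 (via fail)  → match P6@[2:2]
pos 3 'b': at 16 (via fail)  → match P6@[3:3]
pos 4 'b': at 16 (via fail)  → match P6@[4:4]
pos 5 'b': at 16 (via fail)  → match P6@[5:5]
pos 6 'b': at 16 (via fail)  → match P6@[6:6]
pos 7 'a': at 3 (via fail)
pos 8 'c': at 4
pos 9 'e': at 5
pos 10 'c': at 6  → match P1@[7:10]
pos 11 'a': at 3 (via fail)
pos 12 'b': at 16 (via fail)  → match P6@[12:12]
pos 13 'a': at 3 (via fail)
pos 14 'a': at 11
pos 15 'c': at 12
pos 16 'c': at 13  → match P2@[15:16]
pos 17 'a': at 14
pos 18 'c': at 15  → match P5@[13:18]
pos 19 'a': at 3 (via fail)
pos 20 'a': at 11
pos 21 'c': at 12
pos 22 'c': at 13  → match P2@[21:22]
pos 23 'a': at 14
pos 24 'c': at 15  → match P5@[19:24]
pos 25 'b': at 10 (via fail)  → match P4@[24:25],P6@[25:25]
pos 26 'c': at 7 (via fail)
pos 27 'c': at 8  → match P2@[26:27]
pos 28 'c': at 8 (via fail)  → match P2@[27:28]
pos 29 'c': at 8 (via fail)  → match P2@[28:29]
pos 30 'b': at 10 (via fail)  → match P4@[29:30],P6@[30:30]
pos 31 'a': at 3 (via fail)
pos 32 'a': at 11
pos 33 'c': at 12
pos 34 'c': at 13  → match P2@[33:34]
pos 35 'a': at 14
pos 36 'c': at 15  → match P5@[31:36]
pos 37 'b': at 10 (via fail)  → match P4@[36:37],P6@[37:37]
pos 38 'b': at 16 (via fail)  → match P6@[38:38]
pos 39 'a': at 3 (via fail)
pos 40 'c': at 4
pos 41 'e': at 5
pos 42 'c': at 6  → match P1@[39:42]
pos 43 'e': at 0 (via fail)
pos 44 'd': at 1

Result: [[0,6],[2,6],[3,6],[4,6],[5,6],[6,6],[10,1],[12,6],[16,2],[18,5],[22,2],[24,5],[25,4],[25,6],[27,2],[28,2],[29,2],[30,4],[30,6],[34,2],[36,5],[37,4],[37,6],[38,6],[42,1]]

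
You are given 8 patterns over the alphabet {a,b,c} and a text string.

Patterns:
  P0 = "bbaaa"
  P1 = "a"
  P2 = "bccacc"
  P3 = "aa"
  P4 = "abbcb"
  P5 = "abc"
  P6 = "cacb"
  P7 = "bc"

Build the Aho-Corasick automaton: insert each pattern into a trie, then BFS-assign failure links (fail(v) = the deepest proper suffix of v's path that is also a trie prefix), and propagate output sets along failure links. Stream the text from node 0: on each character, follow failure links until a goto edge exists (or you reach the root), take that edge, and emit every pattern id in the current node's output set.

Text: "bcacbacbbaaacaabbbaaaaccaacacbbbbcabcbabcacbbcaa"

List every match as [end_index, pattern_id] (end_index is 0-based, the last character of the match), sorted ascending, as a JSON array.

Build automaton:
Trie nodes:
  0='ε' goto a→6 b→1 c→18
  1='b' goto b→2 c→7
  2='bb' goto a→3
  3='bba' goto a→4
  4='bbaa' goto a→5
  5='bbaaa' goto ·  [P0 ends]
  6='a' goto a→12 b→13  [P1 ends]
  7='bc' goto c→8  [P7 ends]
  8='bcc' goto a→9
  9='bcca' goto c→10
  10='bccac' goto c→11
  11='bccacc' goto ·  [P2 ends]
  12='aa' goto ·  [P3 ends]
  13='ab' goto b→14 c→17
  14='abb' goto c→15
  15='abbc' goto b→16
  16='abbcb' goto ·  [P4 ends]
  17='abc' goto ·  [P5 ends]
  18='c' goto a→19
  19='ca' goto c→20
  20='cac' goto b→21
  21='cacb' goto ·  [P6 ends]

Failure links (BFS by depth):
  fail(1) 'b': from fail(0)=0 chase 'b': 0 ⇒ 0;  out=∅∪out(0)=∅
  fail(6) 'a': from fail(0)=0 chase 'a': 0 ⇒ 0;  out={1}∪out(0)={1}
  fail(18) 'c': from fail(0)=0 chase 'c': 0 ⇒ 0;  out=∅∪out(0)=∅
  fail(2) 'bb': from fail(1)=0 chase 'b': 0 ⇒ 1;  out=∅∪out(1)=∅
  fail(7) 'bc': from fail(1)=0 chase 'c': 0 ⇒ 18;  out={7}∪out(18)={7}
  fail(12) 'aa': from fail(6)=0 chase 'a': 0 ⇒ 6;  out={3}∪out(6)={1,3}
  fail(13) 'ab': from fail(6)=0 chase 'b': 0 ⇒ 1;  out=∅∪out(1)=∅
  fail(19) 'ca': from fail(18)=0 chase 'a': 0 ⇒ 6;  out=∅∪out(6)={1}
  fail(3) 'bba': from fail(2)=1 chase 'a': 1→0 ⇒ 6;  out=∅∪out(6)={1}
  fail(8) 'bcc': from fail(7)=18 chase 'c': 18→0 ⇒ 18;  out=∅∪out(18)=∅
  fail(14) 'abb': from fail(13)=1 chase 'b': 1 ⇒ 2;  out=∅∪out(2)=∅
  fail(17) 'abc': from fail(13)=1 chase 'c': 1 ⇒ 7;  out={5}∪out(7)={5,7}
  fail(20) 'cac': from fail(19)=6 chase 'c': 6→0 ⇒ 18;  out=∅∪out(18)=∅
  fail(4) 'bbaa': from fail(3)=6 chase 'a': 6 ⇒ 12;  out=∅∪out(12)={1,3}
  fail(9) 'bcca': from fail(8)=18 chase 'a': 18 ⇒ 19;  out=∅∪out(19)={1}
  fail(15) 'abbc': from fail(14)=2 chase 'c': 2→1 ⇒ 7;  out=∅∪out(7)={7}
  fail(21) 'cacb': from fail(20)=18 chase 'b': 18→0 ⇒ 1;  out={6}∪out(1)={6}
  fail(5) 'bbaaa': from fail(4)=12 chase 'a': 12→6 ⇒ 12;  out={0}∪out(12)={0,1,3}
  fail(10) 'bccac': from fail(9)=19 chase 'c': 19 ⇒ 20;  out=∅∪out(20)=∅
  fail(16) 'abbcb': from fail(15)=7 chase 'b': 7→18→0 ⇒ 1;  out={4}∪out(1)={4}
  fail(11) 'bccacc': from fail(10)=20 chase 'c': 20→18→0 ⇒ 18;  out={2}∪out(18)={2}

Scan:
i=0 'b': node 0→1
i=1 'c': node 1→7  emit P7@[0:1]
i=2 'a': node 7→19 (fail-walked)  emit P1@[2:2]
i=3 'c': node 19→20
i=4 'b': node 20→21  emit P6@[1:4]
i=5 'a': node 21→6 (fail-walked)  emit P1@[5:5]
i=6 'c': node 6→18 (fail-walked)
i=7 'b': node 18→1 (fail-walked)
i=8 'b': node 1→2
i=9 'a': node 2→3  emit P1@[9:9]
i=10 'a': node 3→4  emit P1@[10:10],P3@[9:10]
i=11 'a': node 4→5  emit P0@[7:11],P1@[11:11],P3@[10:11]
i=12 'c': node 5→18 (fail-walked)
i=13 'a': node 18→19  emit P1@[13:13]
i=14 'a': node 19→12 (fail-walked)  emit P1@[14:14],P3@[13:14]
i=15 'b': node 12→13 (fail-walked)
i=16 'b': node 13→14
i=17 'b': node 14→2 (fail-walked)
i=18 'a': node 2→3  emit P1@[18:18]
i=19 'a': node 3→4  emit P1@[19:19],P3@[18:19]
i=20 'a': node 4→5  emit P0@[16:20],P1@[20:20],P3@[19:20]
i=21 'a': node 5→12 (fail-walked)  emit P1@[21:21],P3@[20:21]
i=22 'c': node 12→18 (fail-walked)
i=23 'c': node 18→18 (fail-walked)
i=24 'a': node 18→19  emit P1@[24:24]
i=25 'a': node 19→12 (fail-walked)  emit P1@[25:25],P3@[24:25]
i=26 'c': node 12→18 (fail-walked)
i=27 'a': node 18→19  emit P1@[27:27]
i=28 'c': node 19→20
i=29 'b': node 20→21  emit P6@[26:29]
i=30 'b': node 21→2 (fail-walked)
i=31 'b': node 2→2 (fail-walked)
i=32 'b': node 2→2 (fail-walked)
i=33 'c': node 2→7 (fail-walked)  emit P7@[32:33]
i=34 'a': node 7→19 (fail-walked)  emit P1@[34:34]
i=35 'b': node 19→13 (fail-walked)
i=36 'c': node 13→17  emit P5@[34:36],P7@[35:36]
i=37 'b': node 17→1 (fail-walked)
i=38 'a': node 1→6 (fail-walked)  emit P1@[38:38]
i=39 'b': node 6→13
i=40 'c': node 13→17  emit P5@[38:40],P7@[39:40]
i=41 'a': node 17→19 (fail-walked)  emit P1@[41:41]
i=42 'c': node 19→20
i=43 'b': node 20→21  emit P6@[40:43]
i=44 'b': node 21→2 (fail-walked)
i=45 'c': node 2→7 (fail-walked)  emit P7@[44:45]
i=46 'a': node 7→19 (fail-walked)  emit P1@[46:46]
i=47 'a': node 19→12 (fail-walked)  emit P1@[47:47],P3@[46:47]

All matches (sorted): [[1,7],[2,1],[4,6],[5,1],[9,1],[10,1],[10,3],[11,0],[11,1],[11,3],[13,1],[14,1],[14,3],[18,1],[19,1],[19,3],[20,0],[20,1],[20,3],[21,1],[21,3],[24,1],[25,1],[25,3],[27,1],[29,6],[33,7],[34,1],[36,5],[36,7],[38,1],[40,5],[40,7],[41,1],[43,6],[45,7],[46,1],[47,1],[47,3]]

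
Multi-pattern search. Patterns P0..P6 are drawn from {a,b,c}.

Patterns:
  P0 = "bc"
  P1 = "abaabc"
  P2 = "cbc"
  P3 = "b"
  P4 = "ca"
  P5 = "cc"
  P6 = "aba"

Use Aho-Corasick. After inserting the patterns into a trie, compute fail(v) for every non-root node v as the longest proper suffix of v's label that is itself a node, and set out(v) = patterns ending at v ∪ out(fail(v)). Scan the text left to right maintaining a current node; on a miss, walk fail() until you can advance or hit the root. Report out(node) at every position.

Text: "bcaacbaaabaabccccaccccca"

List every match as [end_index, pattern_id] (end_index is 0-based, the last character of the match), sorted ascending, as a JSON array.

Construct AC machine:
Trie nodes:
  n0 'ε': a→3 b→1 c→9
  n1 'b': c→2  [P3 ends]
  n2 'bc': ·  [P0 ends]
  n3 'a': b→4
  n4 'ab': a→5
  n5 'aba': a→6  [P6 ends]
  n6 'abaa': b→7
  n7 'abaab': c→8
  n8 'abaabc': ·  [P1 ends]
  n9 'c': a→12 b→10 c→13
  n10 'cb': c→11
  n11 'cbc': ·  [P2 ends]
  n12 'ca': ·  [P4 ends]
  n13 'cc': ·  [P5 ends]

BFS fail/out derivation:
  fail(1) 'b': from fail(0)=0 chase 'b': 0 ⇒ 0;  out={3}∪out(0)={3}
  fail(3) 'a': from fail(0)=0 chase 'a': 0 ⇒ 0;  out=∅∪out(0)=∅
  fail(9) 'c': from fail(0)=0 chase 'c': 0 ⇒ 0;  out=∅∪out(0)=∅
  fail(2) 'bc': from fail(1)=0 chase 'c': 0 ⇒ 9;  out={0}∪out(9)={0}
  fail(4) 'ab': from fail(3)=0 chase 'b': 0 ⇒ 1;  out=∅∪out(1)={3}
  fail(10) 'cb': from fail(9)=0 chase 'b': 0 ⇒ 1;  out=∅∪out(1)={3}
  fail(12) 'ca': from fail(9)=0 chase 'a': 0 ⇒ 3;  out={4}∪out(3)={4}
  fail(13) 'cc': from fail(9)=0 chase 'c': 0 ⇒ 9;  out={5}∪out(9)={5}
  fail(5) 'aba': from fail(4)=1 chase 'a': 1→0 ⇒ 3;  out={6}∪out(3)={6}
  fail(11) 'cbc': from fail(10)=1 chase 'c': 1 ⇒ 2;  out={2}∪out(2)={0,2}
  fail(6) 'abaa': from fail(5)=3 chase 'a': 3→0 ⇒ 3;  out=∅∪out(3)=∅
  fail(7) 'abaab': from fail(6)=3 chase 'b': 3 ⇒ 4;  out=∅∪out(4)={3}
  fail(8) 'abaabc': from fail(7)=4 chase 'c': 4→1 ⇒ 2;  out={1}∪out(2)={0,1}

Scan:
[0] read 'b'  n0⇒n1  emit P3@[0:0]
[1] read 'c'  n1⇒n2  emit P0@[0:1]
[2] read 'a'  n2⇒n12 ·f  emit P4@[1:2]
[3] read 'a'  n12⇒n3 ·f
[4] read 'c'  n3⇒n9 ·f
[5] read 'b'  n9⇒n10  emit P3@[5:5]
[6] read 'a'  n10⇒n3 ·f
[7] read 'a'  n3⇒n3 ·f
[8] read 'a'  n3⇒n3 ·f
[9] read 'b'  n3⇒n4  emit P3@[9:9]
[10] read 'a'  n4⇒n5  emit P6@[8:10]
[11] read 'a'  n5⇒n6
[12] read 'b'  n6⇒n7  emit P3@[12:12]
[13] read 'c'  n7⇒n8  emit P0@[12:13],P1@[8:13]
[14] read 'c'  n8⇒n13 ·f  emit P5@[13:14]
[15] read 'c'  n13⇒n13 ·f  emit P5@[14:15]
[16] read 'c'  n13⇒n13 ·f  emit P5@[15:16]
[17] read 'a'  n13⇒n12 ·f  emit P4@[16:17]
[18] read 'c'  n12⇒n9 ·f
[19] read 'c'  n9⇒n13  emit P5@[18:19]
[20] read 'c'  n13⇒n13 ·f  emit P5@[19:20]
[21] read 'c'  n13⇒n13 ·f  emit P5@[20:21]
[22] read 'c'  n13⇒n13 ·f  emit P5@[21:22]
[23] read 'a'  n13⇒n12 ·f  emit P4@[22:23]

Matches: [[0,3],[1,0],[2,4],[5,3],[9,3],[10,6],[12,3],[13,0],[13,1],[14,5],[15,5],[16,5],[17,4],[19,5],[20,5],[21,5],[22,5],[23,4]]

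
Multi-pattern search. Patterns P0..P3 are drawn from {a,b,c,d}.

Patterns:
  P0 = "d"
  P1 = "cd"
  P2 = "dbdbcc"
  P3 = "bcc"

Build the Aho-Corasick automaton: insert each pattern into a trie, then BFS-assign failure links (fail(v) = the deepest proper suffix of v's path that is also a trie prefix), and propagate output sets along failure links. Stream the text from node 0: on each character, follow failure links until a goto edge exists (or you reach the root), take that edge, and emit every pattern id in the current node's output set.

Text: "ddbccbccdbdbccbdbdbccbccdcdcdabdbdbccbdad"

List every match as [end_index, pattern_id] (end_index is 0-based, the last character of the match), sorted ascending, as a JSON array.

Build:
Trie (insert patterns):
  n0 'ε': b→9 c→2 d→1
  n1 'd': b→4  [P0 ends]
  n2 'c': d→3
  n3 'cd': ·  [P1 ends]
  n4 'db': d→5
  n5 'dbd': b→6
  n6 'dbdb': c→7
  n7 'dbdbc': c→8
  n8 'dbdbcc': ·  [P2 ends]
  n9 'b': c→10
  n10 'bc': c→11
  n11 'bcc': ·  [P3 ends]

BFS fail/out derivation:
  fail(1) 'd': from fail(0)=0 chase 'd': 0 ⇒ 0;  out={0}∪out(0)={0}
  fail(2) 'c': from fail(0)=0 chase 'c': 0 ⇒ 0;  out=∅∪out(0)=∅
  fail(9) 'b': from fail(0)=0 chase 'b': 0 ⇒ 0;  out=∅∪out(0)=∅
  fail(3) 'cd': from fail(2)=0 chase 'd': 0 ⇒ 1;  out={1}∪out(1)={0,1}
  fail(4) 'db': from fail(1)=0 chase 'b': 0 ⇒ 9;  out=∅∪out(9)=∅
  fail(10) 'bc': from fail(9)=0 chase 'c': 0 ⇒ 2;  out=∅∪out(2)=∅
  fail(5) 'dbd': from fail(4)=9 chase 'd': 9→0 ⇒ 1;  out=∅∪out(1)={0}
  fail(11) 'bcc': from fail(10)=2 chase 'c': 2→0 ⇒ 2;  out={3}∪out(2)={3}
  fail(6) 'dbdb': from fail(5)=1 chase 'b': 1 ⇒ 4;  out=∅∪out(4)=∅
  fail(7) 'dbdbc': from fail(6)=4 chase 'c': 4→9 ⇒ 10;  out=∅∪out(10)=∅
  fail(8) 'dbdbcc': from fail(7)=10 chase 'c': 10 ⇒ 11;  out={2}∪out(11)={2,3}

Text stream:
[0] read 'd'  n0⇒n1  emit P0@[0:0]
[1] read 'd'  n1⇒n1 (via fail)  emit P0@[1:1]
[2] read 'b'  n1⇒n4
[3] read 'c'  n4⇒n10 (via fail)
[4] read 'c'  n10⇒n11  emit P3@[2:4]
[5] read 'b'  n11⇒n9 (via fail)
[6] read 'c'  n9⇒n10
[7] read 'c'  n10⇒n11  emit P3@[5:7]
[8] read 'd'  n11⇒n3 (via fail)  emit P0@[8:8],P1@[7:8]
[9] read 'b'  n3⇒n4 (via fail)
[10] read 'd'  n4⇒n5  emit P0@[10:10]
[11] read 'b'  n5⇒n6
[12] read 'c'  n6⇒n7
[13] read 'c'  n7⇒n8  emit P2@[8:13],P3@[11:13]
[14] read 'b'  n8⇒n9 (via fail)
[15] read 'd'  n9⇒n1 (via fail)  emit P0@[15:15]
[16] read 'b'  n1⇒n4
[17] read 'd'  n4⇒n5  emit P0@[17:17]
[18] read 'b'  n5⇒n6
[19] read 'c'  n6⇒n7
[20] read 'c'  n7⇒n8  emit P2@[15:20],P3@[18:20]
[21] read 'b'  n8⇒n9 (via fail)
[22] read 'c'  n9⇒n10
[23] read 'c'  n10⇒n11  emit P3@[21:23]
[24] read 'd'  n11⇒n3 (via fail)  emit P0@[24:24],P1@[23:24]
[25] read 'c'  n3⇒n2 (via fail)
[26] read 'd'  n2⇒n3  emit P0@[26:26],P1@[25:26]
[27] read 'c'  n3⇒n2 (via fail)
[28] read 'd'  n2⇒n3  emit P0@[28:28],P1@[27:28]
[29] read 'a'  n3⇒n0 (via fail)
[30] read 'b'  n0⇒n9
[31] read 'd'  n9⇒n1 (via fail)  emit P0@[31:31]
[32] read 'b'  n1⇒n4
[33] read 'd'  n4⇒n5  emit P0@[33:33]
[34] read 'b'  n5⇒n6
[35] read 'c'  n6⇒n7
[36] read 'c'  n7⇒n8  emit P2@[31:36],P3@[34:36]
[37] read 'b'  n8⇒n9 (via fail)
[38] read 'd'  n9⇒n1 (via fail)  emit P0@[38:38]
[39] read 'a'  n1⇒n0 (via fail)
[40] read 'd'  n0⇒n1  emit P0@[40:40]

Result: [[0,0],[1,0],[4,3],[7,3],[8,0],[8,1],[10,0],[13,2],[13,3],[15,0],[17,0],[20,2],[20,3],[23,3],[24,0],[24,1],[26,0],[26,1],[28,0],[28,1],[31,0],[33,0],[36,2],[36,3],[38,0],[40,0]]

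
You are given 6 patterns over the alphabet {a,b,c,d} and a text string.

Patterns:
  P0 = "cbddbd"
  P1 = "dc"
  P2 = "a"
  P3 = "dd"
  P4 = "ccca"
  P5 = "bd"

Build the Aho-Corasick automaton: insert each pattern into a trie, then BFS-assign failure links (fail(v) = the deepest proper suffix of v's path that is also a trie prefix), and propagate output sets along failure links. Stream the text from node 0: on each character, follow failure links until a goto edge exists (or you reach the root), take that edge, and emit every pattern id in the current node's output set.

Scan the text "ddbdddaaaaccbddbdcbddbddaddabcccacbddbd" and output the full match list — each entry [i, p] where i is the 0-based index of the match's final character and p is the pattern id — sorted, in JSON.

Build:
Trie (insert patterns):
  n0 'ε': a→9 b→14 c→1 d→7
  n1 'c': b→2 c→11
  n2 'cb': d→3
  n3 'cbd': d→4
  n4 'cbdd': b→5
  n5 'cbddb': d→6
  n6 'cbddbd': ·  ←P0
  n7 'd': c→8 d→10
  n8 'dc': ·  ←P1
  n9 'a': ·  ←P2
  n10 'dd': ·  ←P3
  n11 'cc': c→12
  n12 'ccc': a→13
  n13 'ccca': ·  ←P4
  n14 'b': d→15
  n15 'bd': ·  ←P5

Failure links (BFS by depth):
  fail(1) 'c': from fail(0)=0 chase 'c': 0 ⇒ 0;  out=∅∪out(0)=∅
  fail(7) 'd': from fail(0)=0 chase 'd': 0 ⇒ 0;  out=∅∪out(0)=∅
  fail(9) 'a': from fail(0)=0 chase 'a': 0 ⇒ 0;  out={2}∪out(0)={2}
  fail(14) 'b': from fail(0)=0 chase 'b': 0 ⇒ 0;  out=∅∪out(0)=∅
  fail(2) 'cb': from fail(1)=0 chase 'b': 0 ⇒ 14;  out=∅∪out(14)=∅
  fail(8) 'dc': from fail(7)=0 chase 'c': 0 ⇒ 1;  out={1}∪out(1)={1}
  fail(10) 'dd': from fail(7)=0 chase 'd': 0 ⇒ 7;  out={3}∪out(7)={3}
  fail(11) 'cc': from fail(1)=0 chase 'c': 0 ⇒ 1;  out=∅∪out(1)=∅
  fail(15) 'bd': from fail(14)=0 chase 'd': 0 ⇒ 7;  out={5}∪out(7)={5}
  fail(3) 'cbd': from fail(2)=14 chase 'd': 14 ⇒ 15;  out=∅∪out(15)={5}
  fail(12) 'ccc': from fail(11)=1 chase 'c': 1 ⇒ 11;  out=∅∪out(11)=∅
  fail(4) 'cbdd': from fail(3)=15 chase 'd': 15→7 ⇒ 10;  out=∅∪out(10)={3}
  fail(13) 'ccca': from fail(12)=11 chase 'a': 11→1→0 ⇒ 9;  out={4}∪out(9)={2,4}
  fail(5) 'cbddb': from fail(4)=10 chase 'b': 10→7→0 ⇒ 14;  out=∅∪out(14)=∅
  fail(6) 'cbddbd': from fail(5)=14 chase 'd': 14 ⇒ 15;  out={0}∪out(15)={0,5}

Scan:
[0] read 'd'  n0⇒n7
[1] read 'd'  n7⇒n10  ** P3@[0:1]
[2] read 'b'  n10⇒n14 (fail-walked)
[3] read 'd'  n14⇒n15  ** P5@[2:3]
[4] read 'd'  n15⇒n10 (fail-walked)  ** P3@[3:4]
[5] read 'd'  n10⇒n10 (fail-walked)  ** P3@[4:5]
[6] read 'a'  n10⇒n9 (fail-walked)  ** P2@[6:6]
[7] read 'a'  n9⇒n9 (fail-walked)  ** P2@[7:7]
[8] read 'a'  n9⇒n9 (fail-walked)  ** P2@[8:8]
[9] read 'a'  n9⇒n9 (fail-walked)  ** P2@[9:9]
[10] read 'c'  n9⇒n1 (fail-walked)
[11] read 'c'  n1⇒n11
[12] read 'b'  n11⇒n2 (fail-walked)
[13] read 'd'  n2⇒n3  ** P5@[12:13]
[14] read 'd'  n3⇒n4  ** P3@[13:14]
[15] read 'b'  n4⇒n5
[16] read 'd'  n5⇒n6  ** P0@[11:16],P5@[15:16]
[17] read 'c'  n6⇒n8 (fail-walked)  ** P1@[16:17]
[18] read 'b'  n8⇒n2 (fail-walked)
[19] read 'd'  n2⇒n3  ** P5@[18:19]
[20] read 'd'  n3⇒n4  ** P3@[19:20]
[21] read 'b'  n4⇒n5
[22] read 'd'  n5⇒n6  ** P0@[17:22],P5@[21:22]
[23] read 'd'  n6⇒n10 (fail-walked)  ** P3@[22:23]
[24] read 'a'  n10⇒n9 (fail-walked)  ** P2@[24:24]
[25] read 'd'  n9⇒n7 (fail-walked)
[26] read 'd'  n7⇒n10  ** P3@[25:26]
[27] read 'a'  n10⇒n9 (fail-walked)  ** P2@[27:27]
[28] read 'b'  n9⇒n14 (fail-walked)
[29] read 'c'  n14⇒n1 (fail-walked)
[30] read 'c'  n1⇒n11
[31] read 'c'  n11⇒n12
[32] read 'a'  n12⇒n13  ** P2@[32:32],P4@[29:32]
[33] read 'c'  n13⇒n1 (fail-walked)
[34] read 'b'  n1⇒n2
[35] read 'd'  n2⇒n3  ** P5@[34:35]
[36] read 'd'  n3⇒n4  ** P3@[35:36]
[37] read 'b'  n4⇒n5
[38] read 'd'  n5⇒n6  ** P0@[33:38],P5@[37:38]

All matches (sorted): [[1,3],[3,5],[4,3],[5,3],[6,2],[7,2],[8,2],[9,2],[13,5],[14,3],[16,0],[16,5],[17,1],[19,5],[20,3],[22,0],[22,5],[23,3],[24,2],[26,3],[27,2],[32,2],[32,4],[35,5],[36,3],[38,0],[38,5]]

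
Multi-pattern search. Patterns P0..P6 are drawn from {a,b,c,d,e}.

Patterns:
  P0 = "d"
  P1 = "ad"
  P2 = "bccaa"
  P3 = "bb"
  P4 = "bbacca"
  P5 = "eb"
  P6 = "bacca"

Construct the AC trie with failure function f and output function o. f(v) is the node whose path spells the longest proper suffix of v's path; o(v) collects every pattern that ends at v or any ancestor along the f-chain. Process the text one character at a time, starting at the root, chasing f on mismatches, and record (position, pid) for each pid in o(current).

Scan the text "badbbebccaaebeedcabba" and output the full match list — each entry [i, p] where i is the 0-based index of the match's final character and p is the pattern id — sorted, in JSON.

Construct AC machine:
Trie (insert patterns):
  0='ε' goto a→2 b→4 d→1 e→14
  1='d' goto ·  [P0 ends]
  2='a' goto d→3
  3='ad' goto ·  [P1 ends]
  4='b' goto a→16 b→9 c→5
  5='bc' goto c→6
  6='bcc' goto a→7
  7='bcca' goto a→8
  8='bccaa' goto ·  [P2 ends]
  9='bb' goto a→10  [P3 ends]
  10='bba' goto c→11
  11='bbac' goto c→12
  12='bbacc' goto a→13
  13='bbacca' goto ·  [P4 ends]
  14='e' goto b→15
  15='eb' goto ·  [P5 ends]
  16='ba' goto c→17
  17='bac' goto c→18
  18='bacc' goto a→19
  19='bacca' goto ·  [P6 ends]

Failure links (BFS by depth):
  fail(1) 'd': from fail(0)=0 chase 'd': 0 ⇒ 0;  out={0}∪out(0)={0}
  fail(2) 'a': from fail(0)=0 chase 'a': 0 ⇒ 0;  out=∅∪out(0)=∅
  fail(4) 'b': from fail(0)=0 chase 'b': 0 ⇒ 0;  out=∅∪out(0)=∅
  fail(14) 'e': from fail(0)=0 chase 'e': 0 ⇒ 0;  out=∅∪out(0)=∅
  fail(3) 'ad': from fail(2)=0 chase 'd': 0 ⇒ 1;  out={1}∪out(1)={0,1}
  fail(5) 'bc': from fail(4)=0 chase 'c': 0 ⇒ 0;  out=∅∪out(0)=∅
  fail(9) 'bb': from fail(4)=0 chase 'b': 0 ⇒ 4;  out={3}∪out(4)={3}
  fail(15) 'eb': from fail(14)=0 chase 'b': 0 ⇒ 4;  out={5}∪out(4)={5}
  fail(16) 'ba': from fail(4)=0 chase 'a': 0 ⇒ 2;  out=∅∪out(2)=∅
  fail(6) 'bcc': from fail(5)=0 chase 'c': 0 ⇒ 0;  out=∅∪out(0)=∅
  fail(10) 'bba': from fail(9)=4 chase 'a': 4 ⇒ 16;  out=∅∪out(16)=∅
  fail(17) 'bac': from fail(16)=2 chase 'c': 2→0 ⇒ 0;  out=∅∪out(0)=∅
  fail(7) 'bcca': from fail(6)=0 chase 'a': 0 ⇒ 2;  out=∅∪out(2)=∅
  fail(11) 'bbac': from fail(10)=16 chase 'c': 16 ⇒ 17;  out=∅∪out(17)=∅
  fail(18) 'bacc': from fail(17)=0 chase 'c': 0 ⇒ 0;  out=∅∪out(0)=∅
  fail(8) 'bccaa': from fail(7)=2 chase 'a': 2→0 ⇒ 2;  out={2}∪out(2)={2}
  fail(12) 'bbacc': from fail(11)=17 chase 'c': 17 ⇒ 18;  out=∅∪out(18)=∅
  fail(19) 'bacca': from fail(18)=0 chase 'a': 0 ⇒ 2;  out={6}∪out(2)={6}
  fail(13) 'bbacca': from fail(12)=18 chase 'a': 18 ⇒ 19;  out={4}∪out(19)={4,6}

Run:
pos 0 'b': at 4
pos 1 'a': at 16
pos 2 'd': at 3 ·f  emit P0@[2:2],P1@[1:2]
pos 3 'b': at 4 ·f
pos 4 'b': at 9  emit P3@[3:4]
pos 5 'e': at 14 ·f
pos 6 'b': at 15  emit P5@[5:6]
pos 7 'c': at 5 ·f
pos 8 'c': at 6
pos 9 'a': at 7
pos 10 'a': at 8  emit P2@[6:10]
pos 11 'e': at 14 ·f
pos 12 'b': at 15  emit P5@[11:12]
pos 13 'e': at 14 ·f
pos 14 'e': at 14 ·f
pos 15 'd': at 1 ·f  emit P0@[15:15]
pos 16 'c': at 0 ·f
pos 17 'a': at 2
pos 18 'b': at 4 ·f
pos 19 'b': at 9  emit P3@[18:19]
pos 20 'a': at 10

Matches: [[2,0],[2,1],[4,3],[6,5],[10,2],[12,5],[15,0],[19,3]]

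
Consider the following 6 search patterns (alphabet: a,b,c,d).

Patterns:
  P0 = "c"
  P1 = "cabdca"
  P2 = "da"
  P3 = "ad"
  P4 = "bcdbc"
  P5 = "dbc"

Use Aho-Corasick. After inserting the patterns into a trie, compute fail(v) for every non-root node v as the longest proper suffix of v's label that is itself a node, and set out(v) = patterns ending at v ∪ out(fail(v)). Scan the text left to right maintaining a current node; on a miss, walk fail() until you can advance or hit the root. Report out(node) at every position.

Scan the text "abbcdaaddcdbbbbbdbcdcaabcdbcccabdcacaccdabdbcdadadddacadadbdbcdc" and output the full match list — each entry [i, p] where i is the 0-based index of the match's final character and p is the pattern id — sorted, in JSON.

Build:
Trie nodes:
  0='ε' goto a→9 b→11 c→1 d→7
  1='c' goto a→2  ←P0
  2='ca' goto b→3
  3='cab' goto d→4
  4='cabd' goto c→5
  5='cabdc' goto a→6
  6='cabdca' goto ·  ←P1
  7='d' goto a→8 b→16
  8='da' goto ·  ←P2
  9='a' goto d→10
  10='ad' goto ·  ←P3
  11='b' goto c→12
  12='bc' goto d→13
  13='bcd' goto b→14
  14='bcdb' goto c→15
  15='bcdbc' goto ·  ←P4
  16='db' goto c→17
  17='dbc' goto ·  ←P5

BFS fail/out derivation:
  n1('c'): parent n0 fail=0; on 'c' 0 → fail=0;  out {0}∪∅={0}
  n7('d'): parent n0 fail=0; on 'd' 0 → fail=0;  out ∅∪∅=∅
  n9('a'): parent n0 fail=0; on 'a' 0 → fail=0;  out ∅∪∅=∅
  n11('b'): parent n0 fail=0; on 'b' 0 → fail=0;  out ∅∪∅=∅
  n2('ca'): parent n1 fail=0; on 'a' 0 → fail=9;  out ∅∪∅=∅
  n8('da'): parent n7 fail=0; on 'a' 0 → fail=9;  out {2}∪∅={2}
  n10('ad'): parent n9 fail=0; on 'd' 0 → fail=7;  out {3}∪∅={3}
  n12('bc'): parent n11 fail=0; on 'c' 0 → fail=1;  out ∅∪{0}={0}
  n16('db'): parent n7 fail=0; on 'b' 0 → fail=11;  out ∅∪∅=∅
  n3('cab'): parent n2 fail=9; on 'b' 9→0 → fail=11;  out ∅∪∅=∅
  n13('bcd'): parent n12 fail=1; on 'd' 1→0 → fail=7;  out ∅∪∅=∅
  n17('dbc'): parent n16 fail=11; on 'c' 11 → fail=12;  out {5}∪{0}={0,5}
  n4('cabd'): parent n3 fail=11; on 'd' 11→0 → fail=7;  out ∅∪∅=∅
  n14('bcdb'): parent n13 fail=7; on 'b' 7 → fail=16;  out ∅∪∅=∅
  n5('cabdc'): parent n4 fail=7; on 'c' 7→0 → fail=1;  out ∅∪{0}={0}
  n15('bcdbc'): parent n14 fail=16; on 'c' 16 → fail=17;  out {4}∪{0,5}={0,4,5}
  n6('cabdca'): parent n5 fail=1; on 'a' 1 → fail=2;  out {1}∪∅={1}

Scan:
i=0 'a': node 0→9
i=1 'b': node 9→11 ·f
i=2 'b': node 11→11 ·f
i=3 'c': node 11→12  ** P0@[3:3]
i=4 'd': node 12→13
i=5 'a': node 13→8 ·f  ** P2@[4:5]
i=6 'a': node 8→9 ·f
i=7 'd': node 9→10  ** P3@[6:7]
i=8 'd': node 10→7 ·f
i=9 'c': node 7→1 ·f  ** P0@[9:9]
i=10 'd': node 1→7 ·f
i=11 'b': node 7→16
i=12 'b': node 16→11 ·f
i=13 'b': node 11→11 ·f
i=14 'b': node 11→11 ·f
i=15 'b': node 11→11 ·f
i=16 'd': node 11→7 ·f
i=17 'b': node 7→16
i=18 'c': node 16→17  ** P0@[18:18],P5@[16:18]
i=19 'd': node 17→13 ·f
i=20 'c': node 13→1 ·f  ** P0@[20:20]
i=21 'a': node 1→2
i=22 'a': node 2→9 ·f
i=23 'b': node 9→11 ·f
i=24 'c': node 11→12  ** P0@[24:24]
i=25 'd': node 12→13
i=26 'b': node 13→14
i=27 'c': node 14→15  ** P0@[27:27],P4@[23:27],P5@[25:27]
i=28 'c': node 15→1 ·f  ** P0@[28:28]
i=29 'c': node 1→1 ·f  ** P0@[29:29]
i=30 'a': node 1→2
i=31 'b': node 2→3
i=32 'd': node 3→4
i=33 'c': node 4→5  ** P0@[33:33]
i=34 'a': node 5→6  ** P1@[29:34]
i=35 'c': node 6→1 ·f  ** P0@[35:35]
i=36 'a': node 1→2
i=37 'c': node 2→1 ·f  ** P0@[37:37]
i=38 'c': node 1→1 ·f  ** P0@[38:38]
i=39 'd': node 1→7 ·f
i=40 'a': node 7→8  ** P2@[39:40]
i=41 'b': node 8→11 ·f
i=42 'd': node 11→7 ·f
i=43 'b': node 7→16
i=44 'c': node 16→17  ** P0@[44:44],P5@[42:44]
i=45 'd': node 17→13 ·f
i=46 'a': node 13→8 ·f  ** P2@[45:46]
i=47 'd': node 8→10 ·f  ** P3@[46:47]
i=48 'a': node 10→8 ·f  ** P2@[47:48]
i=49 'd': node 8→10 ·f  ** P3@[48:49]
i=50 'd': node 10→7 ·f
i=51 'd': node 7→7 ·f
i=52 'a': node 7→8  ** P2@[51:52]
i=53 'c': node 8→1 ·f  ** P0@[53:53]
i=54 'a': node 1→2
i=55 'd': node 2→10 ·f  ** P3@[54:55]
i=56 'a': node 10→8 ·f  ** P2@[55:56]
i=57 'd': node 8→10 ·f  ** P3@[56:57]
i=58 'b': node 10→16 ·f
i=59 'd': node 16→7 ·f
i=60 'b': node 7→16
i=61 'c': node 16→17  ** P0@[61:61],P5@[59:61]
i=62 'd': node 17→13 ·f
i=63 'c': node 13→1 ·f  ** P0@[63:63]

Matches: [[3,0],[5,2],[7,3],[9,0],[18,0],[18,5],[20,0],[24,0],[27,0],[27,4],[27,5],[28,0],[29,0],[33,0],[34,1],[35,0],[37,0],[38,0],[40,2],[44,0],[44,5],[46,2],[47,3],[48,2],[49,3],[52,2],[53,0],[55,3],[56,2],[57,3],[61,0],[61,5],[63,0]]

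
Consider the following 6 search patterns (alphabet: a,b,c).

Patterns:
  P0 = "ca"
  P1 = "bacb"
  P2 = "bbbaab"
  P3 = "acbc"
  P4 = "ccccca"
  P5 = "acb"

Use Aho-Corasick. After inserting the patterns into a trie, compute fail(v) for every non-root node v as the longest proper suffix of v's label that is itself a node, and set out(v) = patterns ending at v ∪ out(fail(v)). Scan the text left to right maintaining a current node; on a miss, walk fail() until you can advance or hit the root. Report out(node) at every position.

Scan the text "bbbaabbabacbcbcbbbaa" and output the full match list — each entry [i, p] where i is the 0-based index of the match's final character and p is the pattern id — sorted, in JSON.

Build automaton:
Trie nodes:
  n0 'ε': a→12 b→3 c→1
  n1 'c': a→2 c→16
  n2 'ca': ·  [P0 ends]
  n3 'b': a→4 b→7
  n4 'ba': c→5
  n5 'bac': b→6
  n6 'bacb': ·  [P1 ends]
  n7 'bb': b→8
  n8 'bbb': a→9
  n9 'bbba': a→10
  n10 'bbbaa': b→11
  n11 'bbbaab': ·  [P2 ends]
  n12 'a': c→13
  n13 'ac': b→14
  n14 'acb': c→15  [P5 ends]
  n15 'acbc': ·  [P3 ends]
  n16 'cc': c→17
  n17 'ccc': c→18
  n18 'cccc': c→19
  n19 'ccccc': a→20
  n20 'ccccca': ·  [P4 ends]

BFS fail/out derivation:
  n1('c'): parent n0 fail=0; on 'c' 0 → fail=0;  out ∅∪∅=∅
  n3('b'): parent n0 fail=0; on 'b' 0 → fail=0;  out ∅∪∅=∅
  n12('a'): parent n0 fail=0; on 'a' 0 → fail=0;  out ∅∪∅=∅
  n2('ca'): parent n1 fail=0; on 'a' 0 → fail=12;  out {0}∪∅={0}
  n4('ba'): parent n3 fail=0; on 'a' 0 → fail=12;  out ∅∪∅=∅
  n7('bb'): parent n3 fail=0; on 'b' 0 → fail=3;  out ∅∪∅=∅
  n13('ac'): parent n12 fail=0; on 'c' 0 → fail=1;  out ∅∪∅=∅
  n16('cc'): parent n1 fail=0; on 'c' 0 → fail=1;  out ∅∪∅=∅
  n5('bac'): parent n4 fail=12; on 'c' 12 → fail=13;  out ∅∪∅=∅
  n8('bbb'): parent n7 fail=3; on 'b' 3 → fail=7;  out ∅∪∅=∅
  n14('acb'): parent n13 fail=1; on 'b' 1→0 → fail=3;  out {5}∪∅={5}
  n17('ccc'): parent n16 fail=1; on 'c' 1 → fail=16;  out ∅∪∅=∅
  n6('bacb'): parent n5 fail=13; on 'b' 13 → fail=14;  out {1}∪{5}={1,5}
  n9('bbba'): parent n8 fail=7; on 'a' 7→3 → fail=4;  out ∅∪∅=∅
  n15('acbc'): parent n14 fail=3; on 'c' 3→0 → fail=1;  out {3}∪∅={3}
  n18('cccc'): parent n17 fail=16; on 'c' 16 → fail=17;  out ∅∪∅=∅
  n10('bbbaa'): parent n9 fail=4; on 'a' 4→12→0 → fail=12;  out ∅∪∅=∅
  n19('ccccc'): parent n18 fail=17; on 'c' 17 → fail=18;  out ∅∪∅=∅
  n11('bbbaab'): parent n10 fail=12; on 'b' 12→0 → fail=3;  out {2}∪∅={2}
  n20('ccccca'): parent n19 fail=18; on 'a' 18→17→16→1 → fail=2;  out {4}∪{0}={0,4}

Scan:
i=0 'b': node 0→3
i=1 'b': node 3→7
i=2 'b': node 7→8
i=3 'a': node 8→9
i=4 'a': node 9→10
i=5 'b': node 10→11  ** P2@[0:5]
i=6 'b': node 11→7 ·f
i=7 'a': node 7→4 ·f
i=8 'b': node 4→3 ·f
i=9 'a': node 3→4
i=10 'c': node 4→5
i=11 'b': node 5→6  ** P1@[8:11],P5@[9:11]
i=12 'c': node 6→15 ·f  ** P3@[9:12]
i=13 'b': node 15→3 ·f
i=14 'c': node 3→1 ·f
i=15 'b': node 1→3 ·f
i=16 'b': node 3→7
i=17 'b': node 7→8
i=18 'a': node 8→9
i=19 'a': node 9→10

Result: [[5,2],[11,1],[11,5],[12,3]]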